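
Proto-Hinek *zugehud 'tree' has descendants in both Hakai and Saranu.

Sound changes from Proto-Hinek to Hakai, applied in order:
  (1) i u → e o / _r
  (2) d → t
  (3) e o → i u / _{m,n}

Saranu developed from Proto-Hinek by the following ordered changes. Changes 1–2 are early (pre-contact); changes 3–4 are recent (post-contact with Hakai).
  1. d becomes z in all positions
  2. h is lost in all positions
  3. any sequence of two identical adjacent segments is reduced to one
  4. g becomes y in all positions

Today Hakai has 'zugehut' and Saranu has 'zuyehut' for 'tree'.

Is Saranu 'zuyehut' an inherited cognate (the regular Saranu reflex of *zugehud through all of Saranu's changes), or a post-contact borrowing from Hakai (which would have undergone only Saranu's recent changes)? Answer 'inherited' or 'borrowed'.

If inherited, *zugehud would pass through all of Saranu's changes:
Saranu: *zugehud
  zugehud → zugehuz   [unconditioned shift]
  zugehuz → zugeuz   [h-loss]
  zugeuz (rule 3 does not apply)
  zugeuz → zuyeuz   [unconditioned shift]
  giving Saranu zuyeuz.
If borrowed from Hakai 'zugehut' after the early changes, it would undergo only the recent ones:
  rule 3 (degemination): no change (zugehut)
  rule 4 (unconditioned shift): zugehut → zuyehut
  ⇒ as a loan: zuyehut
Saranu 'zuyehut' matches the loan outcome 'zuyehut', not the inherited 'zuyeuz' — it skipped the early Saranu changes, so it was borrowed from Hakai.

borrowed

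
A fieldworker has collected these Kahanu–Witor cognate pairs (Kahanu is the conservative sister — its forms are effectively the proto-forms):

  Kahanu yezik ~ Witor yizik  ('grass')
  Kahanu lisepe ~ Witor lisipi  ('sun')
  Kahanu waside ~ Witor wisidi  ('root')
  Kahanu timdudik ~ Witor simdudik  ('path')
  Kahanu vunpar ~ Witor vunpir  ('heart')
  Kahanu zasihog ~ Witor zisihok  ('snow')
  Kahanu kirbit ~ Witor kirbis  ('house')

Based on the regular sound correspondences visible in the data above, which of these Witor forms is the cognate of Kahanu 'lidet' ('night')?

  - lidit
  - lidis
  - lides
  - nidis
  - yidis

yezik ~ yizik — Kahanu e corresponds to Witor i after a consonant, before a consonant other than r, m, n, p, b, f, v.
kirbit ~ kirbis — Kahanu t corresponds to Witor s word-finally.
Applying these to Kahanu 'lidet':
  lidet → lidit   (e→i after a consonant, before a consonant other than r, m, n, p, b, f, v)
  lidit → lidis   (t→s word-finally)
So the Witor cognate is 'lidis'.

lidis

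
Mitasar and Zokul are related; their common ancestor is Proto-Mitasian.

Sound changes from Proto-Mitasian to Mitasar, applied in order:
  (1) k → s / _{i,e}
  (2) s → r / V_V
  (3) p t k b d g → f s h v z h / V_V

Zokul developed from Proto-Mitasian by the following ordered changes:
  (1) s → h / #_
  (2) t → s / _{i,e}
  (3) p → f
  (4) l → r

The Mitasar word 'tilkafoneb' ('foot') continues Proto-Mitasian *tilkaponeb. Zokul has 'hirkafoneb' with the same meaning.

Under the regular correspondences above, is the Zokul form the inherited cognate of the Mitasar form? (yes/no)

Derive the expected Zokul reflex of *tilkaponeb:
Zokul: *tilkaponeb
  tilkaponeb (rule 1 does not apply)
  tilkaponeb → silkaponeb   [palatalisation]
  silkaponeb → silkafoneb   [unconditioned shift]
  silkafoneb → sirkafoneb   [unconditioned shift]
  giving Zokul sirkafoneb.
The regular Zokul reflex would be 'sirkafoneb', but the attested form is 'hirkafoneb'. The correspondence is irregular, so they are not cognates (the Zokul form has a different source).

no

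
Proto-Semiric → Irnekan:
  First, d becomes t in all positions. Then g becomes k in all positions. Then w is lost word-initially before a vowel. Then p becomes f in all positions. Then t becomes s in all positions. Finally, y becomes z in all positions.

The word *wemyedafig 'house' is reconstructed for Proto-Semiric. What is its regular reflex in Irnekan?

Irnekan: start from *wemyedafig.
  rule 1 (unconditioned shift): wemyedafig → wemyetafig
  rule 2 (unconditioned shift): wemyetafig → wemyetafik
  rule 3 (glide loss): wemyetafik → emyetafik
  rule 4: no change — emyetafik
  rule 5 (unconditioned shift): emyetafik → emyesafik
  rule 6 (unconditioned shift): emyesafik → emzesafik
  ⇒ Irnekan emzesafik

emzesafik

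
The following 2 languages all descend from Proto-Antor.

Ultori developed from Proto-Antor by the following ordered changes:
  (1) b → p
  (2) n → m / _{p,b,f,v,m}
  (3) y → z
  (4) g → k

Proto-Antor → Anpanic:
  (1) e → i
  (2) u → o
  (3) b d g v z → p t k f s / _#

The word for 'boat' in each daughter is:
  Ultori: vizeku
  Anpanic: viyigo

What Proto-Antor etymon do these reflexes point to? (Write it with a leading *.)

Position 6: Ultori has u, Anpanic has o. Ultori preserves u here (none of its changes turn any other segment into u), so the proto-segment is *u.
Position 4: Ultori has e, Anpanic has i. Ultori preserves e here (none of its changes turn any other segment into e), so the proto-segment is *e.
This points to *viyegu. Verify forward in each daughter:
Ultori: *viyegu
  viyegu (rule 1 does not apply)
  viyegu (rule 2 does not apply)
  viyegu → vizegu   [unconditioned shift]
  vizegu → vizeku   [unconditioned shift]
  giving Ultori vizeku.
Anpanic: *viyegu
  viyegu → viyigu   [vowel merger]
  viyigu → viyigo   [vowel merger]
  viyigo (rule 3 does not apply)
  giving Anpanic viyigo.
No other proto-form is consistent with every reflex, so the reconstruction is *viyegu.

*viyegu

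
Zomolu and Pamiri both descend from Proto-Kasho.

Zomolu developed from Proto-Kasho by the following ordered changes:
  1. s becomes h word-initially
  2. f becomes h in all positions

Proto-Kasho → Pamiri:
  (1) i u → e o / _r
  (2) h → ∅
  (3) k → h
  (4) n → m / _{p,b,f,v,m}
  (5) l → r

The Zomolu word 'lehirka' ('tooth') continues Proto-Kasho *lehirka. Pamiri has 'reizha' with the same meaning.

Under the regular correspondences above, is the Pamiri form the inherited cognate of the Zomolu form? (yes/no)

no

Derive the expected Pamiri reflex of *lehirka:
Pamiri: *lehirka
  lehirka → leherka   [pre-rhotic lowering]
  leherka → leerka   [h-loss]
  leerka → leerha   [unconditioned shift]
  leerha (rule 4 does not apply)
  leerha → reerha   [unconditioned shift]
  giving Pamiri reerha.
The regular Pamiri reflex would be 'reerha', but the attested form is 'reizha'. The correspondence is irregular, so they are not cognates (the Pamiri form has a different source).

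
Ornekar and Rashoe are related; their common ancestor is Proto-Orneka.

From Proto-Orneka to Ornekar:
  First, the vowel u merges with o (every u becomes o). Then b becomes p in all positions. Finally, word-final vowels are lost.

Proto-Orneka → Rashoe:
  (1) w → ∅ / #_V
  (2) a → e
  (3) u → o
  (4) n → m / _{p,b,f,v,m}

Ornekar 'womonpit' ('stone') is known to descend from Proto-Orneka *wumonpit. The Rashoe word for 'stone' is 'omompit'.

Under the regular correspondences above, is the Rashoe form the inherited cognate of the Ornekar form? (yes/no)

Derive the expected Rashoe reflex of *wumonpit:
Rashoe: *wumonpit > umonpit > omonpit > omompit  (by glide loss, vowel merger, nasal place assimilation)
Rashoe 'omompit' matches the regular reflex exactly, so the pair is cognate.

yes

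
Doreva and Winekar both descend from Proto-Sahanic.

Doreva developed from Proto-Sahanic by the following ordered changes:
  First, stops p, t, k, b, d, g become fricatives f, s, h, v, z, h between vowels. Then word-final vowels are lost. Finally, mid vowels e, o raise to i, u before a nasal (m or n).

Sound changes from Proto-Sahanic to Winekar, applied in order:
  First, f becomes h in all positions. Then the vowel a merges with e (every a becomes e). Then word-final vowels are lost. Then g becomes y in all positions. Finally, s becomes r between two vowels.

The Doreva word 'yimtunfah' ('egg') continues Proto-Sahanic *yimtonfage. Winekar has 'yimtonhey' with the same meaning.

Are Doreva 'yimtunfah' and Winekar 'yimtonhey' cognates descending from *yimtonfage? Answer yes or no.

yes

Derive the expected Winekar reflex of *yimtonfage:
Winekar: start from *yimtonfage.
  rule 1 (unconditioned shift): yimtonfage → yimtonhage
  rule 2 (vowel merger): yimtonhage → yimtonhege
  rule 3 (apocope): yimtonhege → yimtonheg
  rule 4 (unconditioned shift): yimtonheg → yimtonhey
  rule 5: no change — yimtonhey
  ⇒ Winekar yimtonhey
Winekar 'yimtonhey' matches the regular reflex exactly, so the pair is cognate.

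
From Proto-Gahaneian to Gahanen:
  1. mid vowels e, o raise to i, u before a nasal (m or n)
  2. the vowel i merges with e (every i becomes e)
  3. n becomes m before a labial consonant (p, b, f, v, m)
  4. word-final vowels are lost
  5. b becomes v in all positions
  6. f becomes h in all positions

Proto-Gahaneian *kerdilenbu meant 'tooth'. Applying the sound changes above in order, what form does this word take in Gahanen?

Gahanen: *kerdilenbu > kerdilinbu > kerdelenbu > kerdelembu > kerdelemb > kerdelemv  (by pre-nasal raising, vowel merger, nasal place assimilation, apocope, unconditioned shift)

kerdelemv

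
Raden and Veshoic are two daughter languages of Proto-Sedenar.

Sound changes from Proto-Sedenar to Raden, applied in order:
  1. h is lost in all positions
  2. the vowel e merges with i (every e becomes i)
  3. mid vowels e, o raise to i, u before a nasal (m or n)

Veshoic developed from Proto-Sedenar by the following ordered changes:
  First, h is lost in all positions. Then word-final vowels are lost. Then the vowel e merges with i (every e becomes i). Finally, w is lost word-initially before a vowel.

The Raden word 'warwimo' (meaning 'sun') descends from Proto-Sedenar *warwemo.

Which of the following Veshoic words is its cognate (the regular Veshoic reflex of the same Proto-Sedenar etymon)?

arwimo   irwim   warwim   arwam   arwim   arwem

arwim

Veshoic: *warwemo > warwem > warwim > arwim  (by apocope, vowel merger, glide loss)
Among the options, 'arwim' alone shows every Veshoic change applied in order.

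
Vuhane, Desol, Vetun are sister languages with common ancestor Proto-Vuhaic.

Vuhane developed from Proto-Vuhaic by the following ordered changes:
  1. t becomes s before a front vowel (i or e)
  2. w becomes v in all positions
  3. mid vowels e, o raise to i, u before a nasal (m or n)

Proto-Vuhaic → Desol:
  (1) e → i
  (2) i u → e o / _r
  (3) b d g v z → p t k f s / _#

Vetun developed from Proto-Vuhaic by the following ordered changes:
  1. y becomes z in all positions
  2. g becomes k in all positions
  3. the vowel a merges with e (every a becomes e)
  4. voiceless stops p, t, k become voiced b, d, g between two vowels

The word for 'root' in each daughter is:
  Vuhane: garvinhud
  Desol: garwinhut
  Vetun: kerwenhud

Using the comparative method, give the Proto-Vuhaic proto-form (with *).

*garwenhud

Position 5: Vuhane has i, Desol has i, Vetun has e. Taking the neighbouring segments as reconstructed: Vuhane i could go back to *e or *i; Desol i could go back to *e or *i; Vetun e could go back to *a or *e — the one source consistent with every daughter is *e.
Position 1: Vuhane has g, Desol has g, Vetun has k. Vuhane preserves g here (none of its changes turn any other segment into g), so the proto-segment is *g.
Position 2: Vuhane has a, Desol has a, Vetun has e. Vuhane preserves a here (none of its changes turn any other segment into a), so the proto-segment is *a.
Continuing position by position gives *garwenhud; check it forward:
Vuhane: *garwenhud > garvenhud > garvinhud  (by unconditioned shift, pre-nasal raising)
Desol: start from *garwenhud.
  rule 1 (vowel merger): garwenhud → garwinhud
  rule 2: no change — garwinhud
  rule 3 (final devoicing): garwinhud → garwinhut
  ⇒ Desol garwinhut
Vetun: start from *garwenhud.
  rule 1: no change — garwenhud
  rule 2 (unconditioned shift): garwenhud → karwenhud
  rule 3 (vowel merger): karwenhud → kerwenhud
  rule 4: no change — kerwenhud
  ⇒ Vetun kerwenhud
*garwenhud is the unique common source.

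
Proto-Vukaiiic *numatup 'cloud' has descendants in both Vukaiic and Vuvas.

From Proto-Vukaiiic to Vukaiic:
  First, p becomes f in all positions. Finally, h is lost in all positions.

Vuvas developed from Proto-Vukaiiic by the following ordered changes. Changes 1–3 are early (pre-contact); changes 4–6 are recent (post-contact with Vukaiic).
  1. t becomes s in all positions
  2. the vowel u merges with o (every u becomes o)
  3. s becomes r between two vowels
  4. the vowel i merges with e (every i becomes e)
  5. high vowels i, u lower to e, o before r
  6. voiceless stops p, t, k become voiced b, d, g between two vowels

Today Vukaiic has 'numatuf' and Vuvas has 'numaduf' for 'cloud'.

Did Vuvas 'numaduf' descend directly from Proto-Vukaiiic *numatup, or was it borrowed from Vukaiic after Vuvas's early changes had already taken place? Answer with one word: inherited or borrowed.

borrowed

If inherited, *numatup would pass through all of Vuvas's changes:
Vuvas: start from *numatup.
  rule 1 (unconditioned shift): numatup → numasup
  rule 2 (vowel merger): numasup → nomasop
  rule 3 (rhotacism): nomasop → nomarop
  rule 4: no change — nomarop
  rule 5: no change — nomarop
  rule 6: no change — nomarop
  ⇒ Vuvas nomarop
If borrowed from Vukaiic 'numatuf' after the early changes, it would undergo only the recent ones:
  rule 4 (vowel merger): no change (numatuf)
  rule 5 (pre-rhotic lowering): no change (numatuf)
  rule 6 (intervocalic voicing): numatuf → numaduf
  ⇒ as a loan: numaduf
Vuvas 'numaduf' matches the loan outcome 'numaduf', not the inherited 'nomarop' — it skipped the early Vuvas changes, so it was borrowed from Vukaiic.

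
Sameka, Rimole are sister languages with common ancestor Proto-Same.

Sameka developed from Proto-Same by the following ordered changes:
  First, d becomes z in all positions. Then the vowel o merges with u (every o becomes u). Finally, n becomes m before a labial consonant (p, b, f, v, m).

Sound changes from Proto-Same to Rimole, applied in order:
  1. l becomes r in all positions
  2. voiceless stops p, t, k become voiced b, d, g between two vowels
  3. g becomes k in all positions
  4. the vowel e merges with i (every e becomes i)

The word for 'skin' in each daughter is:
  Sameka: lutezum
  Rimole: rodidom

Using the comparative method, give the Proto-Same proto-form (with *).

*lotedom

Position 5: Sameka has z, Rimole has d. Taking the neighbouring segments as reconstructed: Sameka z could go back to *d or *z; Rimole d could go back to *t or *d — the one source consistent with every daughter is *d.
Position 6: Sameka has u, Rimole has o. Rimole preserves o here (none of its changes turn any other segment into o), so the proto-segment is *o.
Verify the candidate proto-form against each daughter:
Sameka: *lotedom > lotezom > lutezum  (by unconditioned shift, vowel merger)
Rimole: *lotedom
  lotedom → rotedom   [unconditioned shift]
  rotedom → rodedom   [intervocalic voicing]
  rodedom (rule 3 does not apply)
  rodedom → rodidom   [vowel merger]
  giving Rimole rodidom.
*lotedom is the unique common source.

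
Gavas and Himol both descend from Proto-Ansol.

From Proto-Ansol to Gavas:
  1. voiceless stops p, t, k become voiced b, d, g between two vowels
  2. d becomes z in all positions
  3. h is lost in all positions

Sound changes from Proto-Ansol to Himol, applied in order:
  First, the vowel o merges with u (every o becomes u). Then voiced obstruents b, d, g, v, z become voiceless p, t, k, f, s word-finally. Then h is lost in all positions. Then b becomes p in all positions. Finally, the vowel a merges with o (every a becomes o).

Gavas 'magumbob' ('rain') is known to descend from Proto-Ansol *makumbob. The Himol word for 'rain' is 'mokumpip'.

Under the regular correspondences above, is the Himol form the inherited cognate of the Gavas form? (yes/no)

Derive the expected Himol reflex of *makumbob:
Himol: start from *makumbob.
  rule 1 (vowel merger): makumbob → makumbub
  rule 2 (final devoicing): makumbub → makumbup
  rule 3: no change — makumbup
  rule 4 (unconditioned shift): makumbup → makumpup
  rule 5 (vowel merger): makumpup → mokumpup
  ⇒ Himol mokumpup
The regular Himol reflex would be 'mokumpup', but the attested form is 'mokumpip'. The correspondence is irregular, so they are not cognates (the Himol form has a different source).

no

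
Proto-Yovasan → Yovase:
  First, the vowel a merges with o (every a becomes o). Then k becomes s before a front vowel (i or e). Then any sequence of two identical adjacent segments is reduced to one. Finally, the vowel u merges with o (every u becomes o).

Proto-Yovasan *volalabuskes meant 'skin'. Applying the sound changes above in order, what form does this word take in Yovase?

vololoboses

Yovase: start from *volalabuskes.
  rule 1 (vowel merger): volalabuskes → vololobuskes
  rule 2 (palatalisation): vololobuskes → vololobusses
  rule 3 (degemination): vololobusses → vololobuses
  rule 4 (vowel merger): vololobuses → vololoboses
  ⇒ Yovase vololoboses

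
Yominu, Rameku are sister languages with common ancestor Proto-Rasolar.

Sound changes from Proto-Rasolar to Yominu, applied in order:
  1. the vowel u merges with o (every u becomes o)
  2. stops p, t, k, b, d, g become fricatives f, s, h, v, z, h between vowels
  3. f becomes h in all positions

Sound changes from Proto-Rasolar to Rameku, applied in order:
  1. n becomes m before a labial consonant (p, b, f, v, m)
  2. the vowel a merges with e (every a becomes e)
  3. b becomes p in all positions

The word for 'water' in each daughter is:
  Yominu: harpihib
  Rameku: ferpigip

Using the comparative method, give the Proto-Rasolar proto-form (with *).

*farpigib

Position 1: Yominu has h, Rameku has f. Rameku preserves f here (none of its changes turn any other segment into f), so the proto-segment is *f.
Position 6: Yominu has h, Rameku has g. Rameku preserves g here (none of its changes turn any other segment into g), so the proto-segment is *g.
Verify the candidate proto-form against each daughter:
Yominu: *farpigib
  farpigib (rule 1 does not apply)
  farpigib → farpihib   [intervocalic lenition]
  farpihib → harpihib   [unconditioned shift]
  giving Yominu harpihib.
Rameku: *farpigib > ferpigib > ferpigip  (by vowel merger, unconditioned shift)
No other proto-form is consistent with every reflex, so the reconstruction is *farpigib.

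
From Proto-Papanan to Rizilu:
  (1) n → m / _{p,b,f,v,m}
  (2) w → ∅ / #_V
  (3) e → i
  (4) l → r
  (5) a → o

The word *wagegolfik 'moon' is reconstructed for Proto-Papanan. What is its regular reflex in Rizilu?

ogigorfik

Rizilu: start from *wagegolfik.
  rule 1: no change — wagegolfik
  rule 2 (glide loss): wagegolfik → agegolfik
  rule 3 (vowel merger): agegolfik → agigolfik
  rule 4 (unconditioned shift): agigolfik → agigorfik
  rule 5 (vowel merger): agigorfik → ogigorfik
  ⇒ Rizilu ogigorfik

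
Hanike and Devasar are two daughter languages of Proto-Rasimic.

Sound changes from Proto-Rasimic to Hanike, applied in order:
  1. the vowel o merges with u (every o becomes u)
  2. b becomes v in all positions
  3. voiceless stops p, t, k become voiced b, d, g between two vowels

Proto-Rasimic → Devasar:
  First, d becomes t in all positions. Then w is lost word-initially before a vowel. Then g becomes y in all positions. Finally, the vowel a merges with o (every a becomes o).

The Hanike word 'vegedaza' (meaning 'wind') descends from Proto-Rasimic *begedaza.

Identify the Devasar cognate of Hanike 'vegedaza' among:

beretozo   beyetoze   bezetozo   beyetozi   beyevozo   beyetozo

beyetozo

Devasar: *begedaza
  begedaza → begetaza   [unconditioned shift]
  begetaza (rule 2 does not apply)
  begetaza → beyetaza   [unconditioned shift]
  beyetaza → beyetozo   [vowel merger]
  giving Devasar beyetozo.
Only 'beyetozo' matches the regular Devasar development of *begedaza.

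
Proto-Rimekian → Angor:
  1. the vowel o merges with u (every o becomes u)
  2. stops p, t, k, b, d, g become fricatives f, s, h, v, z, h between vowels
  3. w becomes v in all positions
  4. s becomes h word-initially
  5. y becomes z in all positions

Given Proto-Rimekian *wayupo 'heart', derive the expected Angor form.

vazufu

Angor: *wayupo
  wayupo → wayupu   [vowel merger]
  wayupu → wayufu   [intervocalic lenition]
  wayufu → vayufu   [unconditioned shift]
  vayufu (rule 4 does not apply)
  vayufu → vazufu   [unconditioned shift]
  giving Angor vazufu.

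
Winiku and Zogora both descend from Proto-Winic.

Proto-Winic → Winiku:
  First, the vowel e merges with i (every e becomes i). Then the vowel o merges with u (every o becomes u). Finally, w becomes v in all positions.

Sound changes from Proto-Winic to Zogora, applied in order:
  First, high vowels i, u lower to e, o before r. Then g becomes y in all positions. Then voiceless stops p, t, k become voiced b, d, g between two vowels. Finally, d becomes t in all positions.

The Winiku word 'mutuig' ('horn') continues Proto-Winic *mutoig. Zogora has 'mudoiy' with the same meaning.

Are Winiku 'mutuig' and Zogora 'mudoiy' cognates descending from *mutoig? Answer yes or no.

Derive the expected Zogora reflex of *mutoig:
Zogora: *mutoig
  mutoig (rule 1 does not apply)
  mutoig → mutoiy   [unconditioned shift]
  mutoiy → mudoiy   [intervocalic voicing]
  mudoiy → mutoiy   [unconditioned shift]
  giving Zogora mutoiy.
The regular Zogora reflex would be 'mutoiy', but the attested form is 'mudoiy'. The correspondence is irregular, so they are not cognates (the Zogora form has a different source).

no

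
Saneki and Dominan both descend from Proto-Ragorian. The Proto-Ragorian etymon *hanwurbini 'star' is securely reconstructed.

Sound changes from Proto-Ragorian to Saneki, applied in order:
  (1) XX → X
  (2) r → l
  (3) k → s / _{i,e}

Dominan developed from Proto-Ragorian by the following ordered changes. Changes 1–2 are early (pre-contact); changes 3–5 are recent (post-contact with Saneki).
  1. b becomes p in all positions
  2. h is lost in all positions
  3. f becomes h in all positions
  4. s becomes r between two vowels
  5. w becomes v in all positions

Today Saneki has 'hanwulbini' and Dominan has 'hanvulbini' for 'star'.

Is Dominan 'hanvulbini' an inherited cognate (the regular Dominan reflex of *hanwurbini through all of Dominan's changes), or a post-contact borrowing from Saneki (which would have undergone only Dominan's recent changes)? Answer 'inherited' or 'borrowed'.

If inherited, *hanwurbini would pass through all of Dominan's changes:
Dominan: *hanwurbini
  hanwurbini → hanwurpini   [unconditioned shift]
  hanwurpini → anwurpini   [h-loss]
  anwurpini (rule 3 does not apply)
  anwurpini (rule 4 does not apply)
  anwurpini → anvurpini   [unconditioned shift]
  giving Dominan anvurpini.
If borrowed from Saneki 'hanwulbini' after the early changes, it would undergo only the recent ones:
  rule 3 (unconditioned shift): no change (hanwulbini)
  rule 4 (rhotacism): no change (hanwulbini)
  rule 5 (unconditioned shift): hanwulbini → hanvulbini
  ⇒ as a loan: hanvulbini
Dominan 'hanvulbini' matches the loan outcome 'hanvulbini', not the inherited 'anvurpini' — it skipped the early Dominan changes, so it was borrowed from Saneki.

borrowed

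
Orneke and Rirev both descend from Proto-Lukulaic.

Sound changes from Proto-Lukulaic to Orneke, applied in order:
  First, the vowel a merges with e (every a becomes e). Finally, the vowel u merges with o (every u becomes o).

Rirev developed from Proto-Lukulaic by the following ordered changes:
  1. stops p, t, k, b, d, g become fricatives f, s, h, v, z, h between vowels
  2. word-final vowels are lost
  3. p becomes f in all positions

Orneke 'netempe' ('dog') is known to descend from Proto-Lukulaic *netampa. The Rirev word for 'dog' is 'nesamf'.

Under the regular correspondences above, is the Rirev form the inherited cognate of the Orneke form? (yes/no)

yes

Derive the expected Rirev reflex of *netampa:
Rirev: start from *netampa.
  rule 1 (intervocalic lenition): netampa → nesampa
  rule 2 (apocope): nesampa → nesamp
  rule 3 (unconditioned shift): nesamp → nesamf
  ⇒ Rirev nesamf
Rirev 'nesamf' matches the regular reflex exactly, so the pair is cognate.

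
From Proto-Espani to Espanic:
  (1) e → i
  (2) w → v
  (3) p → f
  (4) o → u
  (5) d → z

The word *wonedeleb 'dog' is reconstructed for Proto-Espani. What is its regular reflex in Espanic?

vunizilib

Espanic: *wonedeleb > wonidilib > vonidilib > vunidilib > vunizilib  (by vowel merger, unconditioned shift, vowel merger, unconditioned shift)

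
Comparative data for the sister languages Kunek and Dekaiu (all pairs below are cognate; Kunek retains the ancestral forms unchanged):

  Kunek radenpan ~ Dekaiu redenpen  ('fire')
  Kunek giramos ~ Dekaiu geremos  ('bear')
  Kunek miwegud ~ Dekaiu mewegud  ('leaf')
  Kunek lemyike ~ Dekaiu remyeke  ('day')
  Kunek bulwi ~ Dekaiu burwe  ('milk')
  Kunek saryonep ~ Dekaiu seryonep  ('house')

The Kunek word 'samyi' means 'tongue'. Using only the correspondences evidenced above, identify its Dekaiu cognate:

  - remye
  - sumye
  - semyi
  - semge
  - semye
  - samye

giramos ~ geremos — Kunek a corresponds to Dekaiu e after a consonant, before a nasal.
bulwi ~ burwe — Kunek i corresponds to Dekaiu e word-finally.
Applying these to Kunek 'samyi':
  samyi → semyi   (a→e after a consonant, before a nasal)
  semyi → semye   (i→e word-finally)
So the Dekaiu cognate is 'semye'.

semye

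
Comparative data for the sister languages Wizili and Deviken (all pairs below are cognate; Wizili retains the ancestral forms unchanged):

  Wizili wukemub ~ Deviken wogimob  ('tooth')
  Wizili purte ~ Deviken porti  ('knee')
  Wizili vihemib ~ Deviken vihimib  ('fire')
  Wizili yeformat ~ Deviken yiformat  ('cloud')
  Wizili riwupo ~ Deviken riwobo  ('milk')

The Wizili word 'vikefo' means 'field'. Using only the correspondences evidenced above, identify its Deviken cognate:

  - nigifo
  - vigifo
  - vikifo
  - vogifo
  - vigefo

vigifo

wukemub ~ wogimob — Wizili k corresponds to Deviken g between vowels (before a front vowel).
yeformat ~ yiformat — Wizili e corresponds to Deviken i after a consonant, before a labial obstruent.
Applying these to Wizili 'vikefo':
  vikefo → vigefo   (k→g between vowels (before a front vowel))
  vigefo → vigifo   (e→i after a consonant, before a labial obstruent)
So the Deviken cognate is 'vigifo'.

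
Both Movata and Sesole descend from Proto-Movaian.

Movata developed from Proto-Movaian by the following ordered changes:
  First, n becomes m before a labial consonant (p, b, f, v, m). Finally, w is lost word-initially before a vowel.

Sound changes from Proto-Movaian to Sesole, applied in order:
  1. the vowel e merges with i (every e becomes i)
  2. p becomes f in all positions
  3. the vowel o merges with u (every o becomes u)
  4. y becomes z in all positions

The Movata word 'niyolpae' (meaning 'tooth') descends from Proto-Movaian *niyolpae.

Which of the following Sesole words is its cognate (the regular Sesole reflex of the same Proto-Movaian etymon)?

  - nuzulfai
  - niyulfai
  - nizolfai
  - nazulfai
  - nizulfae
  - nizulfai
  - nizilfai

Sesole: start from *niyolpae.
  rule 1 (vowel merger): niyolpae → niyolpai
  rule 2 (unconditioned shift): niyolpai → niyolfai
  rule 3 (vowel merger): niyolfai → niyulfai
  rule 4 (unconditioned shift): niyulfai → nizulfai
  ⇒ Sesole nizulfai

nizulfai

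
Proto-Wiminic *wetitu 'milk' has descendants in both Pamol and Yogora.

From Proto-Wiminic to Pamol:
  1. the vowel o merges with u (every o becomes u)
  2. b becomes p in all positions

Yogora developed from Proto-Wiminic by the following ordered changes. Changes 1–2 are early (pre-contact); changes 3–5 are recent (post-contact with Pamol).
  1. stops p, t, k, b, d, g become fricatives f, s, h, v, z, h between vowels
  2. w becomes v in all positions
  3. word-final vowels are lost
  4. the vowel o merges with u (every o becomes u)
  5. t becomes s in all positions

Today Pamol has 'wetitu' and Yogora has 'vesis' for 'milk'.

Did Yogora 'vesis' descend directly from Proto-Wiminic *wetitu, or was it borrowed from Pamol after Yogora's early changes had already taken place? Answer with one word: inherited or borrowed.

inherited

If inherited, *wetitu would pass through all of Yogora's changes:
Yogora: *wetitu > wesisu > vesisu > vesis  (by intervocalic lenition, unconditioned shift, apocope)
If borrowed from Pamol 'wetitu' after the early changes, it would undergo only the recent ones:
  rule 3 (apocope): wetitu → wetit
  rule 4 (vowel merger): no change (wetit)
  rule 5 (unconditioned shift): wetit → wesis
  ⇒ as a loan: wesis
Yogora 'vesis' matches the inherited outcome exactly, so it is an inherited cognate, not a loan.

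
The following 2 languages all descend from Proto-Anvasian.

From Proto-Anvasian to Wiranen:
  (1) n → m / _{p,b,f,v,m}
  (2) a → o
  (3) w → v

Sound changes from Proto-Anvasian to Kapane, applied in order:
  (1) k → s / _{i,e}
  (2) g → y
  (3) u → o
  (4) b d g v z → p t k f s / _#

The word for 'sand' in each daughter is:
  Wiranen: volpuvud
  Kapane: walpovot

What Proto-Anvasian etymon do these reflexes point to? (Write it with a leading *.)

Position 2: Wiranen has o, Kapane has a. Kapane preserves a here (none of its changes turn any other segment into a), so the proto-segment is *a.
Position 1: Wiranen has v, Kapane has w. Kapane preserves w here (none of its changes turn any other segment into w), so the proto-segment is *w.
Position 8: Wiranen has d, Kapane has t. Wiranen preserves d here (none of its changes turn any other segment into d), so the proto-segment is *d.
Continuing position by position gives *walpuvud; check it forward:
Wiranen: *walpuvud > wolpuvud > volpuvud  (by vowel merger, unconditioned shift)
Kapane: *walpuvud
  walpuvud (rule 1 does not apply)
  walpuvud (rule 2 does not apply)
  walpuvud → walpovod   [vowel merger]
  walpovod → walpovot   [final devoicing]
  giving Kapane walpovot.
No other proto-form is consistent with every reflex, so the reconstruction is *walpuvud.

*walpuvud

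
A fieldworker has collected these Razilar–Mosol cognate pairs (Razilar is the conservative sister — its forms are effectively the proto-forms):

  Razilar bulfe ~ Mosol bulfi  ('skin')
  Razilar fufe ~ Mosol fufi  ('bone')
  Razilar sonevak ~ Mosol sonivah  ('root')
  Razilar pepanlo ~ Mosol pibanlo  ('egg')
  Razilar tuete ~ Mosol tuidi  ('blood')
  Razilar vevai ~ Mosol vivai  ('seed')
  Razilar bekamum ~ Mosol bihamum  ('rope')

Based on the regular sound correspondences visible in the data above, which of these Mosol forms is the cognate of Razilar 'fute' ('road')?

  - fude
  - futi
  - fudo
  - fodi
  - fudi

fudi

tuete ~ tuidi — Razilar t corresponds to Mosol d between vowels (before a front vowel).
bulfe ~ bulfi, fufe ~ fufi — Razilar e corresponds to Mosol i word-finally.
Applying these to Razilar 'fute':
  fute → fude   (t→d between vowels (before a front vowel))
  fude → fudi   (e→i word-finally)
So the Mosol cognate is 'fudi'.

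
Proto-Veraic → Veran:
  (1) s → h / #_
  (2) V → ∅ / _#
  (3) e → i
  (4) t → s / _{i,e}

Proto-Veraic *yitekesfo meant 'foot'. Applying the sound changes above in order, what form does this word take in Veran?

Veran: *yitekesfo > yitekesf > yitikisf > yisikisf  (by apocope, vowel merger, palatalisation)

yisikisf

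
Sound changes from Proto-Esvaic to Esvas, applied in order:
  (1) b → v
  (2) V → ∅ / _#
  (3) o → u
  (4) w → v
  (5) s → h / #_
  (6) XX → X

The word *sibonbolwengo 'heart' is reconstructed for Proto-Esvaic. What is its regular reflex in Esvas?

hivunvulveng

Esvas: *sibonbolwengo > sivonvolwengo > sivonvolweng > sivunvulweng > sivunvulveng > hivunvulveng  (by unconditioned shift, apocope, vowel merger, unconditioned shift, debuccalisation)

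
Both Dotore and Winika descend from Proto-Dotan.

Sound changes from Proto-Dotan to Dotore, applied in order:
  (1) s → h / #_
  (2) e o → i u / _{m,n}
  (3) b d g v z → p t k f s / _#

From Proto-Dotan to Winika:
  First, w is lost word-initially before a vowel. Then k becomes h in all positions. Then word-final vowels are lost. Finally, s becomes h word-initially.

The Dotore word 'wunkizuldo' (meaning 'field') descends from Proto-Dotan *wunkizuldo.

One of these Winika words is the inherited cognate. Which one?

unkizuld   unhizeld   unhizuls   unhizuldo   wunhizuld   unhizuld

Winika: start from *wunkizuldo.
  rule 1 (glide loss): wunkizuldo → unkizuldo
  rule 2 (unconditioned shift): unkizuldo → unhizuldo
  rule 3 (apocope): unhizuldo → unhizuld
  rule 4: no change — unhizuld
  ⇒ Winika unhizuld
The other candidates each miss or misapply at least one Winika change.

unhizuld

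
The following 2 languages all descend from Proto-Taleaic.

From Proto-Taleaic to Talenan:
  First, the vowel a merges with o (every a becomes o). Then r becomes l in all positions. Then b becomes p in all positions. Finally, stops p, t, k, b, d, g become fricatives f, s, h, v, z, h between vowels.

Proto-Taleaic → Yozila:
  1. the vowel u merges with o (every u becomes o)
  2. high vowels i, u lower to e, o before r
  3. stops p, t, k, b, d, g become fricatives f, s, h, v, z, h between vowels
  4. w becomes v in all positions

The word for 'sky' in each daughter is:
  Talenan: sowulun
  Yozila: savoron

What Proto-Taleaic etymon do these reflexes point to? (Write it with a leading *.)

*sawurun

Position 2: Talenan has o, Yozila has a. Yozila preserves a here (none of its changes turn any other segment into a), so the proto-segment is *a.
Position 5: Talenan has l, Yozila has r. Yozila preserves r here (none of its changes turn any other segment into r), so the proto-segment is *r.
Position 3: Talenan has w, Yozila has v. Talenan preserves w here (none of its changes turn any other segment into w), so the proto-segment is *w.
Continuing position by position gives *sawurun; check it forward:
Talenan: *sawurun
  sawurun → sowurun   [vowel merger]
  sowurun → sowulun   [unconditioned shift]
  sowulun (rule 3 does not apply)
  sowulun (rule 4 does not apply)
  giving Talenan sowulun.
Yozila: *sawurun > saworon > savoron  (by vowel merger, unconditioned shift)
Only *sawurun yields all of Talenan sowulun, Yozila savoron.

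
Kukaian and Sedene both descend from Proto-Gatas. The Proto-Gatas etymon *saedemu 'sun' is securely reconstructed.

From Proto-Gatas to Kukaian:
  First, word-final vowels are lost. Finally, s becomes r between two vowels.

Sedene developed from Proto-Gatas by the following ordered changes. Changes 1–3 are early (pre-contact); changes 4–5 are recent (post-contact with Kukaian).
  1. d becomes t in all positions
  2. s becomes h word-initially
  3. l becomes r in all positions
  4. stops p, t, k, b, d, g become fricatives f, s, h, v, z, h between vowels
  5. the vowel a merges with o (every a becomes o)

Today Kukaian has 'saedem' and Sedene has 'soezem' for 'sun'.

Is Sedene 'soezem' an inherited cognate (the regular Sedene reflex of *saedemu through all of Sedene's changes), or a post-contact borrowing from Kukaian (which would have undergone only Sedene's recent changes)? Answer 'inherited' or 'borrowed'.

borrowed

If inherited, *saedemu would pass through all of Sedene's changes:
Sedene: *saedemu
  saedemu → saetemu   [unconditioned shift]
  saetemu → haetemu   [debuccalisation]
  haetemu (rule 3 does not apply)
  haetemu → haesemu   [intervocalic lenition]
  haesemu → hoesemu   [vowel merger]
  giving Sedene hoesemu.
If borrowed from Kukaian 'saedem' after the early changes, it would undergo only the recent ones:
  rule 4 (intervocalic lenition): saedem → saezem
  rule 5 (vowel merger): saezem → soezem
  ⇒ as a loan: soezem
Sedene 'soezem' matches the loan outcome 'soezem', not the inherited 'hoesemu' — it skipped the early Sedene changes, so it was borrowed from Kukaian.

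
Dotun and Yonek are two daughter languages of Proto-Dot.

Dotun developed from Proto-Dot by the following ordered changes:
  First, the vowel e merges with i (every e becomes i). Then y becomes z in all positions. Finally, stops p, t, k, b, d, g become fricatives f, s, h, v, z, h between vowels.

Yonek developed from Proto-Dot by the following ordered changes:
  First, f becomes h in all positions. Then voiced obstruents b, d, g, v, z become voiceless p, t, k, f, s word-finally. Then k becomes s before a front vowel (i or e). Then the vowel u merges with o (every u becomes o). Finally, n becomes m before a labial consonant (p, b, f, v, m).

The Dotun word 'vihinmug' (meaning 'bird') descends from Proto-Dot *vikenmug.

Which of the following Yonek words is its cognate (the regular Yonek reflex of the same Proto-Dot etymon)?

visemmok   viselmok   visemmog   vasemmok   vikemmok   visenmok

visemmok

Yonek: start from *vikenmug.
  rule 1: no change — vikenmug
  rule 2 (final devoicing): vikenmug → vikenmuk
  rule 3 (palatalisation): vikenmuk → visenmuk
  rule 4 (vowel merger): visenmuk → visenmok
  rule 5 (nasal place assimilation): visenmok → visemmok
  ⇒ Yonek visemmok
Only 'visemmok' matches the regular Yonek development of *vikenmug.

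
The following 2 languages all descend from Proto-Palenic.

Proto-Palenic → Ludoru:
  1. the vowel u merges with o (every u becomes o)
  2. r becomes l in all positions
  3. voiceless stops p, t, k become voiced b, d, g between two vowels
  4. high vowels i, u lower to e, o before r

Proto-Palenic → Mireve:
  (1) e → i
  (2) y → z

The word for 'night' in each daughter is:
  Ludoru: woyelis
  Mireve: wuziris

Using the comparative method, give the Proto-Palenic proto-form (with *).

*wuyeris

Position 5: Ludoru has l, Mireve has r. Mireve preserves r here (none of its changes turn any other segment into r), so the proto-segment is *r.
Position 4: Ludoru has e, Mireve has i. Taking the neighbouring segments as reconstructed: Ludoru e can only go back to *e; Mireve i could go back to *e or *i — the one source consistent with every daughter is *e.
Position 3: Ludoru has y, Mireve has z. Ludoru preserves y here (none of its changes turn any other segment into y), so the proto-segment is *y.
Continuing position by position gives *wuyeris; check it forward:
Ludoru: start from *wuyeris.
  rule 1 (vowel merger): wuyeris → woyeris
  rule 2 (unconditioned shift): woyeris → woyelis
  rule 3: no change — woyelis
  rule 4: no change — woyelis
  ⇒ Ludoru woyelis
Mireve: start from *wuyeris.
  rule 1 (vowel merger): wuyeris → wuyiris
  rule 2 (unconditioned shift): wuyiris → wuziris
  ⇒ Mireve wuziris
*wuyeris is the unique common source.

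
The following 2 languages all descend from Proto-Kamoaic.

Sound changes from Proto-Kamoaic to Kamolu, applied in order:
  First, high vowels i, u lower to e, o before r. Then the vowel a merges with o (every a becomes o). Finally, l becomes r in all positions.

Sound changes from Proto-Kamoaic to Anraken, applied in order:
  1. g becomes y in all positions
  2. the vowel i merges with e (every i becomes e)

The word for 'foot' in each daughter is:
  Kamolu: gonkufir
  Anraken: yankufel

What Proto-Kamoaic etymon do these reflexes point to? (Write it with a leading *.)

Position 2: Kamolu has o, Anraken has a. Anraken preserves a here (none of its changes turn any other segment into a), so the proto-segment is *a.
Position 1: Kamolu has g, Anraken has y. Kamolu preserves g here (none of its changes turn any other segment into g), so the proto-segment is *g.
Verify the candidate proto-form against each daughter:
Kamolu: *gankufil
  gankufil (rule 1 does not apply)
  gankufil → gonkufil   [vowel merger]
  gonkufil → gonkufir   [unconditioned shift]
  giving Kamolu gonkufir.
Anraken: *gankufil
  gankufil → yankufil   [unconditioned shift]
  yankufil → yankufel   [vowel merger]
  giving Anraken yankufel.
No other proto-form is consistent with every reflex, so the reconstruction is *gankufil.

*gankufil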